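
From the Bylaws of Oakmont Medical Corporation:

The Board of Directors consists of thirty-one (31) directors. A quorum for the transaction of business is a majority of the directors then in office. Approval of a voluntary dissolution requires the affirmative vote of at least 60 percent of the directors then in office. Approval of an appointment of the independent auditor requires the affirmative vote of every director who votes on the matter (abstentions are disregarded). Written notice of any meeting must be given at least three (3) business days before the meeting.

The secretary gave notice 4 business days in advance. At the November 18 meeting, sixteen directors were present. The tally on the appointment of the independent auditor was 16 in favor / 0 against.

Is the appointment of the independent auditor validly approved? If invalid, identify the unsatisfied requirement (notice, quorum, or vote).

Notice: 4 business days given; 3 required (4 ≥ 3). Satisfied.
Quorum: 16 present; quorum is 16. Satisfied.
Vote: the appointment of the independent auditor requires the unanimous vote of the votes cast (16). Unanimous means all 16, so 16 affirmative votes are needed; 16 voted in favor. Satisfied.

Valid — all requirements satisfied.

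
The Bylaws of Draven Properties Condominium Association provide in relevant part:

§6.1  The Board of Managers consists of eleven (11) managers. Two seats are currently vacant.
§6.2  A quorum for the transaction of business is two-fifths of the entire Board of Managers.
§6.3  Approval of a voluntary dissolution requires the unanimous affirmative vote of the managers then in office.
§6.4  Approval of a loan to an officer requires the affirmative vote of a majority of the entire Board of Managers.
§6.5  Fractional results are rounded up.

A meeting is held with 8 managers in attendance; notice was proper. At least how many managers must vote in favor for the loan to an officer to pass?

The loan to an officer requires a majority of the entire Board of Managers (11).
A majority of 11 is 6.

6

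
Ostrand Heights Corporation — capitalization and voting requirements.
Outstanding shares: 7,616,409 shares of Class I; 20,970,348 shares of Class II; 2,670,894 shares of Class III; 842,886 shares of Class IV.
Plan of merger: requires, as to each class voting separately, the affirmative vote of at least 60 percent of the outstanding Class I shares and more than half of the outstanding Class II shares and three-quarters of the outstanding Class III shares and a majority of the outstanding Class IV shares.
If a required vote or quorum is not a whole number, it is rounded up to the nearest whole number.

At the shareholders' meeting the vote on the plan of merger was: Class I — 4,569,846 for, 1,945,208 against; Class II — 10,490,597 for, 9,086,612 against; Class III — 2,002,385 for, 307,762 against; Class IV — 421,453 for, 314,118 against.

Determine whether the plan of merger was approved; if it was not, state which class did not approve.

Class I: 3/5 of 7616409 = 4569845.40, rounded up to 4569846; 4,569,846 required, 4,569,846 in favor — approved.
Class II: a majority of 20970348 is 10485175; 10,485,175 required, 10,490,597 in favor — approved.
Class III: 3/4 of 2670894 = 2003170.50, rounded up to 2003171; 2,003,171 required, 2,002,385 in favor — not approved.
Class IV: a majority of 842886 is 421444; 421,444 required, 421,453 in favor — approved.

Not approved — the Class III shares did not give the required vote.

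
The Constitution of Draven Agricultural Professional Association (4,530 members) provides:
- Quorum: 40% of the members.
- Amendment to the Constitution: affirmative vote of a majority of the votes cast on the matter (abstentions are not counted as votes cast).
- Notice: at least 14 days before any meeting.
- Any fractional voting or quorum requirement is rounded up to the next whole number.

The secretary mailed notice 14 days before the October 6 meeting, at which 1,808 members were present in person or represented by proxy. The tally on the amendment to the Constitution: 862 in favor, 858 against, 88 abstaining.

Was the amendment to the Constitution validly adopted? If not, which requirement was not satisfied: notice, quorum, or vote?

Notice: 14 days given; 14 required. Satisfied.
Quorum: 40% of 4,530 = 1,812; 1,808 present. Not satisfied.
Vote: requires a majority of the votes cast (1,808 − 88 abstaining = 1,720); a majority of 1720 is 861, so 861 needed; 862 in favor. Satisfied.

Invalid — quorum requirement not satisfied.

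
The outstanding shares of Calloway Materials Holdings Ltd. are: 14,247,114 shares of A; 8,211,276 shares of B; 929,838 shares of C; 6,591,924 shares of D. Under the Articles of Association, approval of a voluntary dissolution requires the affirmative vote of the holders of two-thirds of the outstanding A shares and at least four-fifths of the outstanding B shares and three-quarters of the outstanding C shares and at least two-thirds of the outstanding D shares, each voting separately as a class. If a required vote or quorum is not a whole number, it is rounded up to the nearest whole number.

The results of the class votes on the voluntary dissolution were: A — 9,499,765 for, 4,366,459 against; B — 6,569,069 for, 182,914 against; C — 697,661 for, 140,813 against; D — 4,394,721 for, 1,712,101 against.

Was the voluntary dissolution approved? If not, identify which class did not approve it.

A: 2/3 of 14247114 = 9498076; 9,498,076 required, 9,499,765 in favor — approved.
B: 4/5 of 8211276 = 6569020.80, rounded up to 6569021; 6,569,021 required, 6,569,069 in favor — approved.
C: 3/4 of 929838 = 697378.50, rounded up to 697379; 697,379 required, 697,661 in favor — approved.
D: 2/3 of 6591924 = 4394616; 4,394,616 required, 4,394,721 in favor — approved.

Approved — every class gave the required vote.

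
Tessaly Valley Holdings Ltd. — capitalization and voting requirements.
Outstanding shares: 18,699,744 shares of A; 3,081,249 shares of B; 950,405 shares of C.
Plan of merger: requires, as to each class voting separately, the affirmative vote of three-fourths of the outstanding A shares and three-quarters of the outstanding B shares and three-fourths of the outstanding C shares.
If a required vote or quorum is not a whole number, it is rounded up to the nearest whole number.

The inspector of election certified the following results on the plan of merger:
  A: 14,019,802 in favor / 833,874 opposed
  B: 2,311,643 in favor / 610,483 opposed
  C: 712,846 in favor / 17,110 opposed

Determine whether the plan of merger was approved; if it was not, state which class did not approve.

A: 3/4 of 18699744 = 14024808; 14,024,808 required, 14,019,802 in favor — not approved.
B: 3/4 of 3081249 = 2310936.75, rounded up to 2310937; 2,310,937 required, 2,311,643 in favor — approved.
C: 3/4 of 950405 = 712803.75, rounded up to 712804; 712,804 required, 712,846 in favor — approved.

Not approved — the A shares did not give the required vote.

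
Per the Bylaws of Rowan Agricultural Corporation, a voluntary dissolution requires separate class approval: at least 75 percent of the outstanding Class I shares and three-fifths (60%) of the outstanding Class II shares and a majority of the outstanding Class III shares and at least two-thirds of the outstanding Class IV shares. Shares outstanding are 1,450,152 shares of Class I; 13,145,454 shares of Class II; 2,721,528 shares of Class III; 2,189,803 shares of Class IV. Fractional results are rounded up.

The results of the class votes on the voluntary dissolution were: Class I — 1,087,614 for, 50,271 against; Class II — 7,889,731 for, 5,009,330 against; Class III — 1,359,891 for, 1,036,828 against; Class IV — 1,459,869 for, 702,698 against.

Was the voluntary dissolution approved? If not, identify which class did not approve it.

Class I: 3/4 of 1450152 = 1087614; 1,087,614 required, 1,087,614 in favor — approved.
Class II: 3/5 of 13145454 = 7887272.40, rounded up to 7887273; 7,887,273 required, 7,889,731 in favor — approved.
Class III: a majority of 2721528 is 1360765; 1,360,765 required, 1,359,891 in favor — not approved.
Class IV: 2/3 of 2189803 = 1459868.67, rounded up to 1459869; 1,459,869 required, 1,459,869 in favor — approved.

Not approved — the Class III shares did not give the required vote.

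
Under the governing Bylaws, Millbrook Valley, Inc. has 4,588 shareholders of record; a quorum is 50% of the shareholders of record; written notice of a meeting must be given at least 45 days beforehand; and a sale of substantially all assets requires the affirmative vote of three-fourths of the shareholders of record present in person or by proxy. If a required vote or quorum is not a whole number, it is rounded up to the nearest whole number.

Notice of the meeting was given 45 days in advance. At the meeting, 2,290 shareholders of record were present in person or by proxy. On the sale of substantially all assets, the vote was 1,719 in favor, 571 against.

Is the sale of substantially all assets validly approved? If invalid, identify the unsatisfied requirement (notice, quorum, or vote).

Notice: 45 days given; 45 required. Satisfied.
Quorum: 50% of 4,588 = 2,294; 2,290 present. Not satisfied.
Vote: requires three-fourths of those present (2,290); 3/4 of 2290 = 1717.50, rounded up to 1718, so 1,718 needed; 1,719 in favor. Satisfied.

Invalid — quorum requirement not satisfied.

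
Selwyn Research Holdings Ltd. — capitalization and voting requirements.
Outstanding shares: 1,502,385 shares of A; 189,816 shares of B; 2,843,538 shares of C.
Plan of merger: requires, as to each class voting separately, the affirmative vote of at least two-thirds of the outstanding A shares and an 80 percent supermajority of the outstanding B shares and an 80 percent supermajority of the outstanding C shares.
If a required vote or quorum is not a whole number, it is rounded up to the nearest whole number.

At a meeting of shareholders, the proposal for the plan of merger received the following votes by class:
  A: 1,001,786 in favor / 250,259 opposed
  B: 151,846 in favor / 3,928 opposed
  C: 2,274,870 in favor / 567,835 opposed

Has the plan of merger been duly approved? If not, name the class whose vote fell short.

A: 2/3 of 1502385 = 1001590; 1,001,590 required, 1,001,786 in favor — approved.
B: 4/5 of 189816 = 151852.80, rounded up to 151853; 151,853 required, 151,846 in favor — not approved.
C: 4/5 of 2843538 = 2274830.40, rounded up to 2274831; 2,274,831 required, 2,274,870 in favor — approved.

Not approved — the B shares did not give the required vote.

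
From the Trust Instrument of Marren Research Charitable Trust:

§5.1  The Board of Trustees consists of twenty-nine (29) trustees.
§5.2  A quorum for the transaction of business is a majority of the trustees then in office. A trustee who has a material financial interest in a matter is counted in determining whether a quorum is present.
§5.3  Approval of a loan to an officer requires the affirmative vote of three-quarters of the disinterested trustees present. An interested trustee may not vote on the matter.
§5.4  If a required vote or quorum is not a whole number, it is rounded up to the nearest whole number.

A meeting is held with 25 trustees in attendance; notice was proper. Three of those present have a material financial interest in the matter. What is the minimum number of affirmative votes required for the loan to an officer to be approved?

The loan to an officer requires three-fourths of the disinterested trustees present (25 − 3 = 22).
3/4 of 22 = 16.50, rounded up to 17.

17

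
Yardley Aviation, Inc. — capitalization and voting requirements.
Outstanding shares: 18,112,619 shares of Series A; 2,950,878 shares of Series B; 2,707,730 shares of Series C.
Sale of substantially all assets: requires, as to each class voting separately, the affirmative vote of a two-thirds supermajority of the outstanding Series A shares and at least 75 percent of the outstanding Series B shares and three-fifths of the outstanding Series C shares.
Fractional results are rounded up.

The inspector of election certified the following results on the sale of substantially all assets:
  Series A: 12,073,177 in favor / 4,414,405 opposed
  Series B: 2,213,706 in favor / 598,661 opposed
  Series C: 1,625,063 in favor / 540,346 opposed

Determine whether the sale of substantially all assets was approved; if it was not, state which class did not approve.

Series A: 2/3 of 18112619 = 12075079.33, rounded up to 12075080; 12,075,080 required, 12,073,177 in favor — not approved.
Series B: 3/4 of 2950878 = 2213158.50, rounded up to 2213159; 2,213,159 required, 2,213,706 in favor — approved.
Series C: 3/5 of 2707730 = 1624638; 1,624,638 required, 1,625,063 in favor — approved.

Not approved — the Series A shares did not give the required vote.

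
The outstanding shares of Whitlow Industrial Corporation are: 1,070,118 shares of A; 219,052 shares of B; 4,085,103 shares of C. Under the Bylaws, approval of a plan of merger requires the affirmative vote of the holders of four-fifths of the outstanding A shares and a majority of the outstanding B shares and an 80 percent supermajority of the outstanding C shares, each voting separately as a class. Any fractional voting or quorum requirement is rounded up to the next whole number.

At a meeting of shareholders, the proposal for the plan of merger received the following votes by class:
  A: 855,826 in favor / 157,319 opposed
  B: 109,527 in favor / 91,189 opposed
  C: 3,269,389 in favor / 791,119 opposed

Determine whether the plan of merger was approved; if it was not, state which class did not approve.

Not approved — the A shares did not give the required vote.

A: 4/5 of 1070118 = 856094.40, rounded up to 856095; 856,095 required, 855,826 in favor — not approved.
B: a majority of 219052 is 109527; 109,527 required, 109,527 in favor — approved.
C: 4/5 of 4085103 = 3268082.40, rounded up to 3268083; 3,268,083 required, 3,269,389 in favor — approved.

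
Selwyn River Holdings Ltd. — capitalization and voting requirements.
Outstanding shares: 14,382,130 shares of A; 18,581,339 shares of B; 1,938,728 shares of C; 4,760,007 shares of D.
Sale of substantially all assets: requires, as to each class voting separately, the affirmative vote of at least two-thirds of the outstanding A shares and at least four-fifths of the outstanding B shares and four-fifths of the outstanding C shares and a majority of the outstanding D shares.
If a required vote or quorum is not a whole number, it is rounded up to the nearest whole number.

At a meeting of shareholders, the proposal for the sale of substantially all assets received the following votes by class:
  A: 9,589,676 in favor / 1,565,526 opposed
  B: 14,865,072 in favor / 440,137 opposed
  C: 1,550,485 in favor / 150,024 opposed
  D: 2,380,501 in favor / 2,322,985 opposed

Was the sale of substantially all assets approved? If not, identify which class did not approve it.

Not approved — the C shares did not give the required vote.

A: 2/3 of 14382130 = 9588086.67, rounded up to 9588087; 9,588,087 required, 9,589,676 in favor — approved.
B: 4/5 of 18581339 = 14865071.20, rounded up to 14865072; 14,865,072 required, 14,865,072 in favor — approved.
C: 4/5 of 1938728 = 1550982.40, rounded up to 1550983; 1,550,983 required, 1,550,485 in favor — not approved.
D: a majority of 4760007 is 2380004; 2,380,004 required, 2,380,501 in favor — approved.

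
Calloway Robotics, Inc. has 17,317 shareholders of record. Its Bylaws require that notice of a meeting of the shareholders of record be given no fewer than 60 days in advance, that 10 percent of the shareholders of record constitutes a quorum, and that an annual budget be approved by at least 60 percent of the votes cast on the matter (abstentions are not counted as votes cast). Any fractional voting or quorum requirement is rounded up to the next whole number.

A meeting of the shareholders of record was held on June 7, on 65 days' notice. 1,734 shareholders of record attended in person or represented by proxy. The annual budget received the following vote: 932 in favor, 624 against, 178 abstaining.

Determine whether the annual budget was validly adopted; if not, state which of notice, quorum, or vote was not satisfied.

Invalid — vote requirement not satisfied.

Notice: 65 days given; 60 required. Satisfied.
Quorum: 10% of 17,317 = 1,731.70, rounded up to 1,732; 1,734 present. Satisfied.
Vote: requires three-fifths of the votes cast (1,734 − 178 abstaining = 1,556); 3/5 of 1556 = 933.60, rounded up to 934, so 934 needed; 932 in favor. Not satisfied.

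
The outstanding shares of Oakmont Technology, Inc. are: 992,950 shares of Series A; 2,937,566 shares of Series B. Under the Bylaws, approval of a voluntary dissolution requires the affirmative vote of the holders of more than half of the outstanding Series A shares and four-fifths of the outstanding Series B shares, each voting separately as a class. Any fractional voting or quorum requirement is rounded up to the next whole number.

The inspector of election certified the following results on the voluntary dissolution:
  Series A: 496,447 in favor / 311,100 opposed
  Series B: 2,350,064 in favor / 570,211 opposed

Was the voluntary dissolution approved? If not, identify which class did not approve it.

Not approved — the Series A shares did not give the required vote.

Series A: a majority of 992950 is 496476; 496,476 required, 496,447 in favor — not approved.
Series B: 4/5 of 2937566 = 2350052.80, rounded up to 2350053; 2,350,053 required, 2,350,064 in favor — approved.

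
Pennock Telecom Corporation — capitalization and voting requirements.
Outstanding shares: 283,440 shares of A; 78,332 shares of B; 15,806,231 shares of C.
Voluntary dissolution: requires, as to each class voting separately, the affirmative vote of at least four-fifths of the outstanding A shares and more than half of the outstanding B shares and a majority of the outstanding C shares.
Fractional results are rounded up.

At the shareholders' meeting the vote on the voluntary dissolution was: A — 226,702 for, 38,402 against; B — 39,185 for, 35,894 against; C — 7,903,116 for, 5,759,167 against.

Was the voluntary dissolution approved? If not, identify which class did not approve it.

Not approved — the A shares did not give the required vote.

A: 4/5 of 283440 = 226752; 226,752 required, 226,702 in favor — not approved.
B: a majority of 78332 is 39167; 39,167 required, 39,185 in favor — approved.
C: a majority of 15806231 is 7903116; 7,903,116 required, 7,903,116 in favor — approved.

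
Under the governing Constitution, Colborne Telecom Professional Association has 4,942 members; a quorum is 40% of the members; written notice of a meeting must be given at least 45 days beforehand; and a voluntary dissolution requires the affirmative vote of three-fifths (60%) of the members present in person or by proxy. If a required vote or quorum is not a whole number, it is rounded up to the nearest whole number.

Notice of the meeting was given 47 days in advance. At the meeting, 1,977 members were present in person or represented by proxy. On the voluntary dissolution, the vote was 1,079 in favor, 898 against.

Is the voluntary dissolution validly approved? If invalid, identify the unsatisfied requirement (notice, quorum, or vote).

Notice: 47 days given; 45 required. Satisfied.
Quorum: 40% of 4,942 = 1,976.80, rounded up to 1,977; 1,977 present. Satisfied.
Vote: requires three-fifths of those present (1,977); 3/5 of 1977 = 1186.20, rounded up to 1187, so 1,187 needed; 1,079 in favor. Not satisfied.

Invalid — vote requirement not satisfied.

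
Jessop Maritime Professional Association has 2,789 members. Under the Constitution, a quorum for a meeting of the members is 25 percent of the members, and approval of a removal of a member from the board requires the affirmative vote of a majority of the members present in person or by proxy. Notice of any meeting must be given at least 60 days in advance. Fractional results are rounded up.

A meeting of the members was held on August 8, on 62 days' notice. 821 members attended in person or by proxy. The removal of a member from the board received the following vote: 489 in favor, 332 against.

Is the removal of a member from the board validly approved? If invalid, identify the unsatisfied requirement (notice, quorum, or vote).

Valid — all requirements satisfied.

Notice: 62 days given; 60 required. Satisfied.
Quorum: 25% of 2,789 = 697.25, rounded up to 698; 821 present. Satisfied.
Vote: requires a majority of those present (821); a majority of 821 is 411, so 411 needed; 489 in favor. Satisfied.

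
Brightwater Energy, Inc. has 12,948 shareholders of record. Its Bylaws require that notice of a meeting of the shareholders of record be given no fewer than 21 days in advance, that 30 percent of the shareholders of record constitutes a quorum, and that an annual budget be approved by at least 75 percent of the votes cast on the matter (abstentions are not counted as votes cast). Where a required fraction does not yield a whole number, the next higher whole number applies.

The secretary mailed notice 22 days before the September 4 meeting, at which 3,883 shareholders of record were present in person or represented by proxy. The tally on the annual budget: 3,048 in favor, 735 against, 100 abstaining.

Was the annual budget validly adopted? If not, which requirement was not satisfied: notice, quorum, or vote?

Notice: 22 days given; 21 required. Satisfied.
Quorum: 30% of 12,948 = 3,884.40, rounded up to 3,885; 3,883 present. Not satisfied.
Vote: requires three-fourths of the votes cast (3,883 − 100 abstaining = 3,783); 3/4 of 3783 = 2837.25, rounded up to 2838, so 2,838 needed; 3,048 in favor. Satisfied.

Invalid — quorum requirement not satisfied.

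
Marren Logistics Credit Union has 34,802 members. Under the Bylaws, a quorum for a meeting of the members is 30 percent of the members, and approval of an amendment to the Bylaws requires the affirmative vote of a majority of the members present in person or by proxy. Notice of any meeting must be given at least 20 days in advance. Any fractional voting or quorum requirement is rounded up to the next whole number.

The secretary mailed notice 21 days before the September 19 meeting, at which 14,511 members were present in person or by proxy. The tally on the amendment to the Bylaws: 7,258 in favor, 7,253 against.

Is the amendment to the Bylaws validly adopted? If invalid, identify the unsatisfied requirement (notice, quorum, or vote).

Notice: 21 days given; 20 required. Satisfied.
Quorum: 30% of 34,802 = 10,440.60, rounded up to 10,441; 14,511 present. Satisfied.
Vote: requires a majority of those present (14,511); a majority of 14511 is 7256, so 7,256 needed; 7,258 in favor. Satisfied.

Valid — all requirements satisfied.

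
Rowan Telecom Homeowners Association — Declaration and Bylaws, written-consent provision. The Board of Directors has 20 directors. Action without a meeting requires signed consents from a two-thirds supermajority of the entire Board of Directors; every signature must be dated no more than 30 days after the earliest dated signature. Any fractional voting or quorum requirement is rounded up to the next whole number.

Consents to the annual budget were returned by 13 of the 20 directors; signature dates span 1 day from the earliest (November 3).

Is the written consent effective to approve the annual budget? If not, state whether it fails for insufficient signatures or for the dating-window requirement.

Signatures required: a two-thirds supermajority of 20 — 2/3 of 20 = 13.33, rounded up to 14, so 14 needed; 13 signed. Insufficient.
Dating window: the latest signature is 1 day after the earliest; the limit is 30 days. Within the window.

Not effective — insufficient signatures.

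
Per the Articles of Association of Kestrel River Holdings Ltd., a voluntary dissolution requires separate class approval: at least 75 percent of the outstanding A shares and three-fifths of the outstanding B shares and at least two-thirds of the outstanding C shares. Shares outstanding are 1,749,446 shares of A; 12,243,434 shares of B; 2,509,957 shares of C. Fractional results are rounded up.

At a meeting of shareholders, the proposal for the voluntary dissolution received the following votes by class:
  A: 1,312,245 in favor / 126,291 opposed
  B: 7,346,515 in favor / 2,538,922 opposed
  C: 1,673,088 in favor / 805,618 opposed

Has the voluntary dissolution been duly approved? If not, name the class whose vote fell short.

Not approved — the C shares did not give the required vote.

A: 3/4 of 1749446 = 1312084.50, rounded up to 1312085; 1,312,085 required, 1,312,245 in favor — approved.
B: 3/5 of 12243434 = 7346060.40, rounded up to 7346061; 7,346,061 required, 7,346,515 in favor — approved.
C: 2/3 of 2509957 = 1673304.67, rounded up to 1673305; 1,673,305 required, 1,673,088 in favor — not approved.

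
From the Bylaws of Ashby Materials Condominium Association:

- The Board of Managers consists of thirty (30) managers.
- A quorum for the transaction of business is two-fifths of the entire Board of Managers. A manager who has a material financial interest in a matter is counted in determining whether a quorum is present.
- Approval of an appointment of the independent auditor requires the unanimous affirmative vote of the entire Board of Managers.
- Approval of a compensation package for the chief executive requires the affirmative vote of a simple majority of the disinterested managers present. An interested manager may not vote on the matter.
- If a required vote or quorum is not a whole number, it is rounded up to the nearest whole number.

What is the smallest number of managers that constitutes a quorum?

2/5 of 30 = 12.

12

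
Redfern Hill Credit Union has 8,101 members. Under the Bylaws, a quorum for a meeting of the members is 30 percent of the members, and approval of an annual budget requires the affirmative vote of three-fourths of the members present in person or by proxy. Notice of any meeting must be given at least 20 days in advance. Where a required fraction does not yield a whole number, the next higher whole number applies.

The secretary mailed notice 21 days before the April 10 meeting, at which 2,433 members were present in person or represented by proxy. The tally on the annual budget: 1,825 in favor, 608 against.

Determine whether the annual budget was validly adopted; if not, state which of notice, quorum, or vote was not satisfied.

Valid — all requirements satisfied.

Notice: 21 days given; 20 required. Satisfied.
Quorum: 30% of 8,101 = 2,430.30, rounded up to 2,431; 2,433 present. Satisfied.
Vote: requires three-fourths of those present (2,433); 3/4 of 2433 = 1824.75, rounded up to 1825, so 1,825 needed; 1,825 in favor. Satisfied.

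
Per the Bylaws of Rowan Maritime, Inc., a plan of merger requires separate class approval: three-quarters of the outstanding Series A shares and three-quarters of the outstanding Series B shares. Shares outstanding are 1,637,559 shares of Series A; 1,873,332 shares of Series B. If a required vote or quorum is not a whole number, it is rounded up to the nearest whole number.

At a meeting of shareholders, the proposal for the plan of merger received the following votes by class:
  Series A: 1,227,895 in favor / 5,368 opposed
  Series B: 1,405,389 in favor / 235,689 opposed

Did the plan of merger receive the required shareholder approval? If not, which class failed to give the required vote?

Series A: 3/4 of 1637559 = 1228169.25, rounded up to 1228170; 1,228,170 required, 1,227,895 in favor — not approved.
Series B: 3/4 of 1873332 = 1404999; 1,404,999 required, 1,405,389 in favor — approved.

Not approved — the Series A shares did not give the required vote.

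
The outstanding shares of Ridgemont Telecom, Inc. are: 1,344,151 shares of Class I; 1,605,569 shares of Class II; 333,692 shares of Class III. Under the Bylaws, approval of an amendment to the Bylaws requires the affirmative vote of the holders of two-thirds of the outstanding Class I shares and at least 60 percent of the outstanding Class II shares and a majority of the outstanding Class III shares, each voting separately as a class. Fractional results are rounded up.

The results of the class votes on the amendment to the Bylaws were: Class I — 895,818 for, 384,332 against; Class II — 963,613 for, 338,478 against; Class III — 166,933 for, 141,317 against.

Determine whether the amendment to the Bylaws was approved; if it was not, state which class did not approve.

Not approved — the Class I shares did not give the required vote.

Class I: 2/3 of 1344151 = 896100.67, rounded up to 896101; 896,101 required, 895,818 in favor — not approved.
Class II: 3/5 of 1605569 = 963341.40, rounded up to 963342; 963,342 required, 963,613 in favor — approved.
Class III: a majority of 333692 is 166847; 166,847 required, 166,933 in favor — approved.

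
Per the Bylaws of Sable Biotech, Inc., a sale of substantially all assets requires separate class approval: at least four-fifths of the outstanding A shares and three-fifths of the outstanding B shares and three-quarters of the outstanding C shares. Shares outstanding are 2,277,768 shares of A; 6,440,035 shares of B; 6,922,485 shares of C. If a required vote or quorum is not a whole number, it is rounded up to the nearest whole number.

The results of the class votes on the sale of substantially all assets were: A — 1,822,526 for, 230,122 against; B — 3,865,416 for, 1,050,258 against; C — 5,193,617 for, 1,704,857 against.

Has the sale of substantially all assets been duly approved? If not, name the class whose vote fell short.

A: 4/5 of 2277768 = 1822214.40, rounded up to 1822215; 1,822,215 required, 1,822,526 in favor — approved.
B: 3/5 of 6440035 = 3864021; 3,864,021 required, 3,865,416 in favor — approved.
C: 3/4 of 6922485 = 5191863.75, rounded up to 5191864; 5,191,864 required, 5,193,617 in favor — approved.

Approved — every class gave the required vote.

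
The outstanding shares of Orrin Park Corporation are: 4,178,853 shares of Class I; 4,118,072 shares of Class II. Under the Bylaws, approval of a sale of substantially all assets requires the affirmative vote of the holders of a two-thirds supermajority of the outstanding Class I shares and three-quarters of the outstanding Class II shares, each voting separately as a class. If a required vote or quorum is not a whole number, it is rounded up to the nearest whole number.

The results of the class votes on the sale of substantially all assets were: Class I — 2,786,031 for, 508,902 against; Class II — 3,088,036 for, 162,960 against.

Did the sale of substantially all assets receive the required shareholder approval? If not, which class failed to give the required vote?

Class I: 2/3 of 4178853 = 2785902; 2,785,902 required, 2,786,031 in favor — approved.
Class II: 3/4 of 4118072 = 3088554; 3,088,554 required, 3,088,036 in favor — not approved.

Not approved — the Class II shares did not give the required vote.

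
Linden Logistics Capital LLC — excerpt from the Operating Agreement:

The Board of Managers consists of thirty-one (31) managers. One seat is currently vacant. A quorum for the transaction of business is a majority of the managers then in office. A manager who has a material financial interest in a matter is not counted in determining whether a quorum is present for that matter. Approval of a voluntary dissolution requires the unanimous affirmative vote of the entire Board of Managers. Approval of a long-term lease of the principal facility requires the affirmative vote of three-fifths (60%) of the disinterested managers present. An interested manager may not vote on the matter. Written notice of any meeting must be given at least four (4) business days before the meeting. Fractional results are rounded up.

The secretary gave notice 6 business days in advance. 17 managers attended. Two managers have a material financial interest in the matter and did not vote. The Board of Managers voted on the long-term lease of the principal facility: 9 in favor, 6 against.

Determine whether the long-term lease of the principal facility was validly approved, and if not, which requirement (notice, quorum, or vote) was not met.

Invalid — quorum requirement not satisfied.

Notice: 6 business days given; 4 required (6 ≥ 4). Satisfied.
Quorum: 17 present, but the 2 interested managers do not count, leaving 15. Quorum is 16. Not satisfied.
Vote: the long-term lease of the principal facility requires three-fifths of the disinterested managers present (17 − 2 = 15). 3/5 of 15 = 9, so 9 affirmative votes are needed; 9 voted in favor. Satisfied. (Moot — without a quorum no business can be validly transacted.)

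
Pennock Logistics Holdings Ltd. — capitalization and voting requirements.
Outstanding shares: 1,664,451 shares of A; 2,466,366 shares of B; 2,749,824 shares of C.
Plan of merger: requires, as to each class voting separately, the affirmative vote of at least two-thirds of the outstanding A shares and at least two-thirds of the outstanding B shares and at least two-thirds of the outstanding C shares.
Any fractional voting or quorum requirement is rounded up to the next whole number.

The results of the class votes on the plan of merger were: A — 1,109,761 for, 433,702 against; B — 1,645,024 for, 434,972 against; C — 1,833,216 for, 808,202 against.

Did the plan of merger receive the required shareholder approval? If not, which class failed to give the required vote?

A: 2/3 of 1664451 = 1109634; 1,109,634 required, 1,109,761 in favor — approved.
B: 2/3 of 2466366 = 1644244; 1,644,244 required, 1,645,024 in favor — approved.
C: 2/3 of 2749824 = 1833216; 1,833,216 required, 1,833,216 in favor — approved.

Approved — every class gave the required vote.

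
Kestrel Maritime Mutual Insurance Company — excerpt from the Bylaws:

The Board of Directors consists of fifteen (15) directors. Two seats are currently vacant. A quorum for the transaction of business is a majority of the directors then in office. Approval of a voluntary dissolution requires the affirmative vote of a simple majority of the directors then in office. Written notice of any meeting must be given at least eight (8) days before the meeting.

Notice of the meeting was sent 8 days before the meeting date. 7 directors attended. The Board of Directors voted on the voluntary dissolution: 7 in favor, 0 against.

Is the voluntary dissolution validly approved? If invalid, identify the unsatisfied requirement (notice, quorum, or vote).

Valid — all requirements satisfied.

Notice: 8 days given; 8 required (8 ≥ 8). Satisfied.
Quorum: 7 present; quorum is 7. Satisfied.
Vote: the voluntary dissolution requires a majority of the directors then in office (13). A majority of 13 is 7, so 7 affirmative votes are needed; 7 voted in favor. Satisfied.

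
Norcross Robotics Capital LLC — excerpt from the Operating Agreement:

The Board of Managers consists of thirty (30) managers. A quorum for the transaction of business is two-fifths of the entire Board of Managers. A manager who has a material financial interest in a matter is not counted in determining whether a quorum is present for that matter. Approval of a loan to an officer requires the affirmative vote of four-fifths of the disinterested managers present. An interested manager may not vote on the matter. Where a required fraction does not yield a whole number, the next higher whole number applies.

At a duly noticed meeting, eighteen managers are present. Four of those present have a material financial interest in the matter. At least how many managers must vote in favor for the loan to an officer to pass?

The loan to an officer requires four-fifths of the disinterested managers present (18 − 4 = 14).
4/5 of 14 = 11.20, rounded up to 12.

12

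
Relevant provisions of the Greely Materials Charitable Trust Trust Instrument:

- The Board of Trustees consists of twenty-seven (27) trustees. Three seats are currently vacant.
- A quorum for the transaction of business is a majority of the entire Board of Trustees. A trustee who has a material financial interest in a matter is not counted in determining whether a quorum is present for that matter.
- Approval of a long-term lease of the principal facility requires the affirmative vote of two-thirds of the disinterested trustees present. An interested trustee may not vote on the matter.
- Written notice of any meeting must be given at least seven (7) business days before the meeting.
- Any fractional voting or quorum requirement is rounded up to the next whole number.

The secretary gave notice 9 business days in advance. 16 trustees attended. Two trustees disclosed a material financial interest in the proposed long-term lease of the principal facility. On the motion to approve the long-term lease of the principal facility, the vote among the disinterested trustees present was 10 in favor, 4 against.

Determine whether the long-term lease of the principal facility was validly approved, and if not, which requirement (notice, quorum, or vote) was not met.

Notice: 9 business days given; 7 required (9 ≥ 7). Satisfied.
Quorum: 16 present, but the 2 interested trustees do not count, leaving 14. Quorum is 14. Satisfied.
Vote: the long-term lease of the principal facility requires two-thirds of the disinterested trustees present (16 − 2 = 14). 2/3 of 14 = 9.33, rounded up to 10, so 10 affirmative votes are needed; 10 voted in favor. Satisfied.

Valid — all requirements satisfied.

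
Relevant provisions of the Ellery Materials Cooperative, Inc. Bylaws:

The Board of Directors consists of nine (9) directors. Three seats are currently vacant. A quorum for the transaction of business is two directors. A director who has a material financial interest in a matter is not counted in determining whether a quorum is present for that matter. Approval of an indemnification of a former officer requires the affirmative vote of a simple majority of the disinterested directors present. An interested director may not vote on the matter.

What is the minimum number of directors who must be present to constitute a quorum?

2

The quorum is fixed at 2.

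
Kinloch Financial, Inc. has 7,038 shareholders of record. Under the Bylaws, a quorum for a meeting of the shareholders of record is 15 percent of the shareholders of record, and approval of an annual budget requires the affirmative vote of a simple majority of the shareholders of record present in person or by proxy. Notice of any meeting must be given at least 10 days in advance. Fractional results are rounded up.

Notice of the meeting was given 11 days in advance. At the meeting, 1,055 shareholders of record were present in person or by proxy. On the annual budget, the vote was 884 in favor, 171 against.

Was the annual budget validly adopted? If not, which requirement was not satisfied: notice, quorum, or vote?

Notice: 11 days given; 10 required. Satisfied.
Quorum: 15% of 7,038 = 1,055.70, rounded up to 1,056; 1,055 present. Not satisfied.
Vote: requires a majority of those present (1,055); a majority of 1055 is 528, so 528 needed; 884 in favor. Satisfied.

Invalid — quorum requirement not satisfied.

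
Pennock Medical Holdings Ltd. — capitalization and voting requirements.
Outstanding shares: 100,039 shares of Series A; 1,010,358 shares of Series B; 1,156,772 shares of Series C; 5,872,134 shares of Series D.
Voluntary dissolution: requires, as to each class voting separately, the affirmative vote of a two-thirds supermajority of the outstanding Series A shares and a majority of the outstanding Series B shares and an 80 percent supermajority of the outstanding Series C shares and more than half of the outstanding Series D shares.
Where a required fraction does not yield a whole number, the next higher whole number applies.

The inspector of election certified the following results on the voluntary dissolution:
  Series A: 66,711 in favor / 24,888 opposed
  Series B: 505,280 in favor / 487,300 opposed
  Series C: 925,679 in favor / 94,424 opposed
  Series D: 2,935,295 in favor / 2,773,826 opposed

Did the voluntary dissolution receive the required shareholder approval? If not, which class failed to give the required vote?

Series A: 2/3 of 100039 = 66692.67, rounded up to 66693; 66,693 required, 66,711 in favor — approved.
Series B: a majority of 1010358 is 505180; 505,180 required, 505,280 in favor — approved.
Series C: 4/5 of 1156772 = 925417.60, rounded up to 925418; 925,418 required, 925,679 in favor — approved.
Series D: a majority of 5872134 is 2936068; 2,936,068 required, 2,935,295 in favor — not approved.

Not approved — the Series D shares did not give the required vote.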